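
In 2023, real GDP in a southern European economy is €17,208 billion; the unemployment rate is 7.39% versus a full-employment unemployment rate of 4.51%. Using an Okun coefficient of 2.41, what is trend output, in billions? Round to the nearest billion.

Unemployment gap = 7.39 - 4.51 = 2.88 points, so output gap = -2.41 × 2.88 = -6.9408%.
Since Y = Y* × (1 + gap/100), Y* = 17208/0.930592 ≈ 18491 billion.

€18,491 billion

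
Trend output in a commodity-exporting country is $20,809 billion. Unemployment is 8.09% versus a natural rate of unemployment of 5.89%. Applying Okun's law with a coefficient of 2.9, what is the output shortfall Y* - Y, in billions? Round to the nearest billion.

$1,328 billion

Output gap = -2.9 × (8.09 - 5.89) = -2.9 × 2.2 = -6.38%.
Actual GDP ≈ 20809 × 0.9362 ≈ 19481 billion, so the shortfall is 20809 - 19481 = 1328 billion.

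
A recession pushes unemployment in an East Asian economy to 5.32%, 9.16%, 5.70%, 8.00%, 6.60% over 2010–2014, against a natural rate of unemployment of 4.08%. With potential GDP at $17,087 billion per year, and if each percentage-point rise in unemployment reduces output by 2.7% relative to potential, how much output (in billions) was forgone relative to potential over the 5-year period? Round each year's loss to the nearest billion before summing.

Year 2010: gap = -2.7 × (5.32 - 4.08) = -3.348%, loss ≈ 17087 × 3.348/100 ≈ 572.
Year 2011: gap = -2.7 × (9.16 - 4.08) = -13.716%, loss ≈ 17087 × 13.716/100 ≈ 2344.
Year 2012: gap = -2.7 × (5.7 - 4.08) = -4.374%, loss ≈ 17087 × 4.374/100 ≈ 747.
Year 2013: gap = -2.7 × (8 - 4.08) = -10.584%, loss ≈ 17087 × 10.584/100 ≈ 1808.
Year 2014: gap = -2.7 × (6.6 - 4.08) = -6.804%, loss ≈ 17087 × 6.804/100 ≈ 1163.
Total lost output = 572 + 2344 + 747 + 1808 + 1163 = 6634 billion.

$6,634 billion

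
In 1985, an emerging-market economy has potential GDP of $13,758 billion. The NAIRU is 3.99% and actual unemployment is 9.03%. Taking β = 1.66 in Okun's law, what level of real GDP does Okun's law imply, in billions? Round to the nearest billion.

Unemployment gap = 9.03 - 3.99 = 5.04 points, so the output gap is -1.66 × 5.04 = -8.3664%.
Actual GDP = 13758 × (1 - 8.3664/100) = 13758 × 0.916336 ≈ 12607 billion.

$12,607 billion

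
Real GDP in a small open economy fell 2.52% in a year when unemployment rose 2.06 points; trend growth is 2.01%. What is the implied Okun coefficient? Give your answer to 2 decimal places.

Growth form: g_Y = g_Y* - β × Δu, so β = (g_Y* - g_Y)/Δu.
β = (2.01 + 2.52)/2.06 = 4.53/2.06 = 2.20.

β ≈ 2.20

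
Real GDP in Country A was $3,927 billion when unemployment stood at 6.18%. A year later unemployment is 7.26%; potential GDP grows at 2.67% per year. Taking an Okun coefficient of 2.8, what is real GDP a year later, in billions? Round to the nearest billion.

$3,913 billion

Δu = 7.26 - 6.18 = 1.08 points.
Okun's law (growth form): g_Y = g_Y* - β × Δu = 2.67 - 2.8 × (1.08) = 2.67 - 3.024 = -0.354%.
Real GDP in the next year = 3927 × (1 - 0.354/100) = 3927 × 0.99646 ≈ 3913 billion.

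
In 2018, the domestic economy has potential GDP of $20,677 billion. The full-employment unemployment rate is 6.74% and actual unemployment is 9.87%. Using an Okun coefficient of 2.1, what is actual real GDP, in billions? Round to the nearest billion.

$19,318 billion

Unemployment gap = 9.87 - 6.74 = 3.13 points, so the output gap is -2.1 × 3.13 = -6.573%.
Actual GDP = 20677 × (1 - 6.573/100) = 20677 × 0.93427 ≈ 19318 billion.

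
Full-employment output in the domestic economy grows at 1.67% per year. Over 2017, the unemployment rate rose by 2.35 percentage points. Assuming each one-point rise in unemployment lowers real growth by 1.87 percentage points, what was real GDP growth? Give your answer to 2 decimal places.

Growth-rate Okun's law: g_Y = g_Y* - β × Δu.
g_Y = 1.67 - 1.87 × (2.35) = 1.67 - 4.3945 = -2.7245%, i.e. -2.72% to 2 d.p.

-2.72%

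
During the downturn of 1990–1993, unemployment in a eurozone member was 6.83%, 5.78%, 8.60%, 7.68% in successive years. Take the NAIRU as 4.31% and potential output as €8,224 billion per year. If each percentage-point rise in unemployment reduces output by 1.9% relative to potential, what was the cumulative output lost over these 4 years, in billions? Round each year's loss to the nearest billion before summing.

€1,821 billion

Year 1990: gap = -1.9 × (6.83 - 4.31) = -4.788%, loss ≈ 8224 × 4.788/100 ≈ 394.
Year 1991: gap = -1.9 × (5.78 - 4.31) = -2.793%, loss ≈ 8224 × 2.793/100 ≈ 230.
Year 1992: gap = -1.9 × (8.6 - 4.31) = -8.151%, loss ≈ 8224 × 8.151/100 ≈ 670.
Year 1993: gap = -1.9 × (7.68 - 4.31) = -6.403%, loss ≈ 8224 × 6.403/100 ≈ 527.
Total lost output = 394 + 230 + 670 + 527 = 1821 billion.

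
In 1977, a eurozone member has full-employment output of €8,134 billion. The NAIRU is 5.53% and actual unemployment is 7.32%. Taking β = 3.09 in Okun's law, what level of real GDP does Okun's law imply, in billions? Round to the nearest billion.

€7,684 billion

Unemployment gap = 7.32 - 5.53 = 1.79 points, so the output gap is -3.09 × 1.79 = -5.5311%.
Actual GDP = 8134 × (1 - 5.5311/100) = 8134 × 0.944689 ≈ 7684 billion.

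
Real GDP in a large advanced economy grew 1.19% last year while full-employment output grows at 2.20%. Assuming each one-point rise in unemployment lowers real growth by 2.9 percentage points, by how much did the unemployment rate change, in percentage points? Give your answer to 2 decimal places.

Growth-rate Okun's law: g_Y = g_Y* - β × Δu, so Δu = (g_Y* - g_Y)/β.
Δu = (2.2 - 1.19)/2.9 = 1.01/2.9 = 0.35 percentage points.

0.35 percentage points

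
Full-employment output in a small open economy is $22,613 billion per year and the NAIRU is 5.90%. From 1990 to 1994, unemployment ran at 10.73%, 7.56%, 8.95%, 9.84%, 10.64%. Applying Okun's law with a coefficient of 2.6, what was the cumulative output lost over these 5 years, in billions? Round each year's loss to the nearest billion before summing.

Year 1990: gap = -2.6 × (10.73 - 5.9) = -12.558%, loss ≈ 22613 × 12.558/100 ≈ 2840.
Year 1991: gap = -2.6 × (7.56 - 5.9) = -4.316%, loss ≈ 22613 × 4.316/100 ≈ 976.
Year 1992: gap = -2.6 × (8.95 - 5.9) = -7.93%, loss ≈ 22613 × 7.93/100 ≈ 1793.
Year 1993: gap = -2.6 × (9.84 - 5.9) = -10.244%, loss ≈ 22613 × 10.244/100 ≈ 2316.
Year 1994: gap = -2.6 × (10.64 - 5.9) = -12.324%, loss ≈ 22613 × 12.324/100 ≈ 2787.
Total lost output = 2840 + 976 + 1793 + 2316 + 2787 = 10712 billion.

$10,712 billion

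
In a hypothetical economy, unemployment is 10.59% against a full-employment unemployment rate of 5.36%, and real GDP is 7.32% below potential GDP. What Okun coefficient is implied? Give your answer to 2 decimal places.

Okun's law: output gap = -β × (u - u*).
-7.32 = -β × (10.59 - 5.36) = -β × 5.23, so β = 7.32/5.23 = 1.40.

β ≈ 1.40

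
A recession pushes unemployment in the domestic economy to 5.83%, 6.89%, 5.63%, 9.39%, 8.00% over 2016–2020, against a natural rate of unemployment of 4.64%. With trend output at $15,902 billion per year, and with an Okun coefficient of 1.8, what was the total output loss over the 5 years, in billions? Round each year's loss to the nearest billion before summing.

$3,590 billion

Year 2016: gap = -1.8 × (5.83 - 4.64) = -2.142%, loss ≈ 15902 × 2.142/100 ≈ 341.
Year 2017: gap = -1.8 × (6.89 - 4.64) = -4.05%, loss ≈ 15902 × 4.05/100 ≈ 644.
Year 2018: gap = -1.8 × (5.63 - 4.64) = -1.782%, loss ≈ 15902 × 1.782/100 ≈ 283.
Year 2019: gap = -1.8 × (9.39 - 4.64) = -8.55%, loss ≈ 15902 × 8.55/100 ≈ 1360.
Year 2020: gap = -1.8 × (8 - 4.64) = -6.048%, loss ≈ 15902 × 6.048/100 ≈ 962.
Total lost output = 341 + 644 + 283 + 1360 + 962 = 3590 billion.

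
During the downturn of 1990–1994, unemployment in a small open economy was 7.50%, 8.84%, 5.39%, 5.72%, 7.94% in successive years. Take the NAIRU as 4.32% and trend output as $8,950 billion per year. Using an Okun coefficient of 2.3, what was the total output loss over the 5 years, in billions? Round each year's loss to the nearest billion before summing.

$2,838 billion

Year 1990: gap = -2.3 × (7.5 - 4.32) = -7.314%, loss ≈ 8950 × 7.314/100 ≈ 655.
Year 1991: gap = -2.3 × (8.84 - 4.32) = -10.396%, loss ≈ 8950 × 10.396/100 ≈ 930.
Year 1992: gap = -2.3 × (5.39 - 4.32) = -2.461%, loss ≈ 8950 × 2.461/100 ≈ 220.
Year 1993: gap = -2.3 × (5.72 - 4.32) = -3.22%, loss ≈ 8950 × 3.22/100 ≈ 288.
Year 1994: gap = -2.3 × (7.94 - 4.32) = -8.326%, loss ≈ 8950 × 8.326/100 ≈ 745.
Total lost output = 655 + 930 + 220 + 288 + 745 = 2838 billion.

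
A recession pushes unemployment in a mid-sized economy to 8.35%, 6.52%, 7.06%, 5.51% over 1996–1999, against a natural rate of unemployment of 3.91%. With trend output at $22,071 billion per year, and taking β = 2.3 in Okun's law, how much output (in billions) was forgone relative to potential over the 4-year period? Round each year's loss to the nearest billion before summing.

$5,990 billion

Year 1996: gap = -2.3 × (8.35 - 3.91) = -10.212%, loss ≈ 22071 × 10.212/100 ≈ 2254.
Year 1997: gap = -2.3 × (6.52 - 3.91) = -6.003%, loss ≈ 22071 × 6.003/100 ≈ 1325.
Year 1998: gap = -2.3 × (7.06 - 3.91) = -7.245%, loss ≈ 22071 × 7.245/100 ≈ 1599.
Year 1999: gap = -2.3 × (5.51 - 3.91) = -3.68%, loss ≈ 22071 × 3.68/100 ≈ 812.
Total lost output = 2254 + 1325 + 1599 + 812 = 5990 billion.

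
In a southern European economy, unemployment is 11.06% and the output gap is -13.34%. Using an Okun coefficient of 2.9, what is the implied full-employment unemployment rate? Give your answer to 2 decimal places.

From Okun's law, u - u* = -(output gap)/β = -(-13.34)/2.9 = 4.6 points.
So u* = 11.06 - 4.6 = 6.46%.

6.46%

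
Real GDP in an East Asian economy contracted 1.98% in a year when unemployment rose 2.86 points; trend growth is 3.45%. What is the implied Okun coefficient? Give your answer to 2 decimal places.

Growth form: g_Y = g_Y* - β × Δu, so β = (g_Y* - g_Y)/Δu.
β = (3.45 + 1.98)/2.86 = 5.43/2.86 = 1.90.

β ≈ 1.90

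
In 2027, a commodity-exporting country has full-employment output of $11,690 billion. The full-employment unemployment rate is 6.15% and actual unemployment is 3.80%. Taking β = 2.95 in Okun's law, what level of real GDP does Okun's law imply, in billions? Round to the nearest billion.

$12,500 billion

Unemployment gap = 3.8 - 6.15 = -2.35 points, so the output gap is -2.95 × (-2.35) = 6.9325%.
Actual GDP = 11690 × (1 + 6.9325/100) = 11690 × 1.069325 ≈ 12500 billion.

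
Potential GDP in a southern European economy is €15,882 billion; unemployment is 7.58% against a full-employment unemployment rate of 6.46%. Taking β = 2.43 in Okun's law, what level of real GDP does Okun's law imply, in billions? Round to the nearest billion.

€15,450 billion

Unemployment gap = 7.58 - 6.46 = 1.12 points, so the output gap is -2.43 × 1.12 = -2.7216%.
Actual GDP = 15882 × (1 - 2.7216/100) = 15882 × 0.972784 ≈ 15450 billion.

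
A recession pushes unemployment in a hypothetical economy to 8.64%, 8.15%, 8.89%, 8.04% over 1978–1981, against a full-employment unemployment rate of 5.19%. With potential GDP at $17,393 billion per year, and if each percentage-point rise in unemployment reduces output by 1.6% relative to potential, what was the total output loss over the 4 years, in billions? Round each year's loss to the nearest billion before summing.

$3,607 billion

Year 1978: gap = -1.6 × (8.64 - 5.19) = -5.52%, loss ≈ 17393 × 5.52/100 ≈ 960.
Year 1979: gap = -1.6 × (8.15 - 5.19) = -4.736%, loss ≈ 17393 × 4.736/100 ≈ 824.
Year 1980: gap = -1.6 × (8.89 - 5.19) = -5.92%, loss ≈ 17393 × 5.92/100 ≈ 1030.
Year 1981: gap = -1.6 × (8.04 - 5.19) = -4.56%, loss ≈ 17393 × 4.56/100 ≈ 793.
Total lost output = 960 + 824 + 1030 + 793 = 3607 billion.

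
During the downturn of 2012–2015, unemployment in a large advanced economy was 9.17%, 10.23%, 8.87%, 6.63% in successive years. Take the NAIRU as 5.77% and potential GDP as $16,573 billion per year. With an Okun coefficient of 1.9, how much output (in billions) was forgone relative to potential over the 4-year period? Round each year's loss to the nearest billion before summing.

Year 2012: gap = -1.9 × (9.17 - 5.77) = -6.46%, loss ≈ 16573 × 6.46/100 ≈ 1071.
Year 2013: gap = -1.9 × (10.23 - 5.77) = -8.474%, loss ≈ 16573 × 8.474/100 ≈ 1404.
Year 2014: gap = -1.9 × (8.87 - 5.77) = -5.89%, loss ≈ 16573 × 5.89/100 ≈ 976.
Year 2015: gap = -1.9 × (6.63 - 5.77) = -1.634%, loss ≈ 16573 × 1.634/100 ≈ 271.
Total lost output = 1071 + 1404 + 976 + 271 = 3722 billion.

$3,722 billion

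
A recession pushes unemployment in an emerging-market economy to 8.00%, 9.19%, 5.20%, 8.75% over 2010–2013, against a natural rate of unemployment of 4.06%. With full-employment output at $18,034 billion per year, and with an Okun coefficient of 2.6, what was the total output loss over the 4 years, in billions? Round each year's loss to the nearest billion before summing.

Year 2010: gap = -2.6 × (8 - 4.06) = -10.244%, loss ≈ 18034 × 10.244/100 ≈ 1847.
Year 2011: gap = -2.6 × (9.19 - 4.06) = -13.338%, loss ≈ 18034 × 13.338/100 ≈ 2405.
Year 2012: gap = -2.6 × (5.2 - 4.06) = -2.964%, loss ≈ 18034 × 2.964/100 ≈ 535.
Year 2013: gap = -2.6 × (8.75 - 4.06) = -12.194%, loss ≈ 18034 × 12.194/100 ≈ 2199.
Total lost output = 1847 + 2405 + 535 + 2199 = 6986 billion.

$6,986 billion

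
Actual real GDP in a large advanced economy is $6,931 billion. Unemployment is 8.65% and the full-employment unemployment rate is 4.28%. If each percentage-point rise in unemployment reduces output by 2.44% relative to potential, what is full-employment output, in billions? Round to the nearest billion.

$7,758 billion

Unemployment gap = 8.65 - 4.28 = 4.37 points, so output gap = -2.44 × 4.37 = -10.6628%.
Since Y = Y* × (1 + gap/100), Y* = 6931/0.893372 ≈ 7758 billion.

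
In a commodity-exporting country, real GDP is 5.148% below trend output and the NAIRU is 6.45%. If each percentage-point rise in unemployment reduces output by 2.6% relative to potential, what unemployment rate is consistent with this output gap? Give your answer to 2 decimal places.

8.43%

From Okun's law, u - u* = -(output gap)/β = -(-5.148)/2.6 = 1.98 points.
So u = 6.45 + 1.98 = 8.43%.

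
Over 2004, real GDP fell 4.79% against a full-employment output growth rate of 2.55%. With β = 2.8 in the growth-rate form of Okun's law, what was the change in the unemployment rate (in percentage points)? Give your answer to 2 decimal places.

Growth-rate Okun's law: g_Y = g_Y* - β × Δu, so Δu = (g_Y* - g_Y)/β.
Δu = (2.55 + 4.79)/2.8 = 7.34/2.8 = 2.62 percentage points.

2.62 percentage points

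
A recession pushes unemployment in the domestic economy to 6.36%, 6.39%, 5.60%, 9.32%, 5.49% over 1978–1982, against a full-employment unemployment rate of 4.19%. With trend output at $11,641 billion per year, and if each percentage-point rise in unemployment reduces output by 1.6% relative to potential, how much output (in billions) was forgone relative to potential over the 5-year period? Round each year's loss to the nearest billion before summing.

$2,274 billion

Year 1978: gap = -1.6 × (6.36 - 4.19) = -3.472%, loss ≈ 11641 × 3.472/100 ≈ 404.
Year 1979: gap = -1.6 × (6.39 - 4.19) = -3.52%, loss ≈ 11641 × 3.52/100 ≈ 410.
Year 1980: gap = -1.6 × (5.6 - 4.19) = -2.256%, loss ≈ 11641 × 2.256/100 ≈ 263.
Year 1981: gap = -1.6 × (9.32 - 4.19) = -8.208%, loss ≈ 11641 × 8.208/100 ≈ 955.
Year 1982: gap = -1.6 × (5.49 - 4.19) = -2.08%, loss ≈ 11641 × 2.08/100 ≈ 242.
Total lost output = 404 + 410 + 263 + 955 + 242 = 2274 billion.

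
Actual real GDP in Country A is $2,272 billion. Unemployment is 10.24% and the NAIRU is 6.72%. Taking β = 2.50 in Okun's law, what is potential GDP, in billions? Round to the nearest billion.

$2,491 billion

Unemployment gap = 10.24 - 6.72 = 3.52 points, so output gap = -2.5 × 3.52 = -8.8%.
Since Y = Y* × (1 + gap/100), Y* = 2272/0.912 ≈ 2491 billion.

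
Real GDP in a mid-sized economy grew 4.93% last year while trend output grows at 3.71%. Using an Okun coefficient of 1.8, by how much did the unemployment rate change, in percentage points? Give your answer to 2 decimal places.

-0.68 percentage points

Growth-rate Okun's law: g_Y = g_Y* - β × Δu, so Δu = (g_Y* - g_Y)/β.
Δu = (3.71 - 4.93)/1.8 = -1.22/1.8 = -0.68 percentage points.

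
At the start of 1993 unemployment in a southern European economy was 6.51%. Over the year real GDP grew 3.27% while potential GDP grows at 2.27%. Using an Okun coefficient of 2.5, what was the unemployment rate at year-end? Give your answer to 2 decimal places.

6.11%

Growth-rate Okun's law: g_Y = g_Y* - β × Δu, so Δu = (g_Y* - g_Y)/β.
Δu = (2.27 - 3.27)/2.5 = -1/2.5 = -0.40 percentage points.
Year-end unemployment = 6.51 - 0.4 = 6.11%.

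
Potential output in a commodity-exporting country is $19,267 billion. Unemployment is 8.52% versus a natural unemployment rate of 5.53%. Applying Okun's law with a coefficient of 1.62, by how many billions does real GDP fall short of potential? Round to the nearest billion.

Output gap = -1.62 × (8.52 - 5.53) = -1.62 × 2.99 = -4.8438%.
Actual GDP ≈ 19267 × 0.951562 ≈ 18334 billion, so the shortfall is 19267 - 18334 = 933 billion.

$933 billion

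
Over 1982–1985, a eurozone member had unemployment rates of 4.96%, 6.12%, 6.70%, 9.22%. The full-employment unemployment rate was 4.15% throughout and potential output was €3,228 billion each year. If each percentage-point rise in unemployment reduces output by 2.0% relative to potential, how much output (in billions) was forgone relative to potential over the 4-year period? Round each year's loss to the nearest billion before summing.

€671 billion

Year 1982: gap = -2.0 × (4.96 - 4.15) = -1.62%, loss ≈ 3228 × 1.62/100 ≈ 52.
Year 1983: gap = -2.0 × (6.12 - 4.15) = -3.94%, loss ≈ 3228 × 3.94/100 ≈ 127.
Year 1984: gap = -2.0 × (6.7 - 4.15) = -5.1%, loss ≈ 3228 × 5.1/100 ≈ 165.
Year 1985: gap = -2.0 × (9.22 - 4.15) = -10.14%, loss ≈ 3228 × 10.14/100 ≈ 327.
Total lost output = 52 + 127 + 165 + 327 = 671 billion.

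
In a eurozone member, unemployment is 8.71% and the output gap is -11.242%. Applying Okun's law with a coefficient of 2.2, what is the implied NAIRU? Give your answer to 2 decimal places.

3.60%

From Okun's law, u - u* = -(output gap)/β = -(-11.242)/2.2 = 5.11 points.
So u* = 8.71 - 5.11 = 3.60%.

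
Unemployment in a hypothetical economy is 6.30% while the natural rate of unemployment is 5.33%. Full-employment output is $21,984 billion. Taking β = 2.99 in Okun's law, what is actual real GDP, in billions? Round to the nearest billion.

$21,346 billion

Unemployment gap = 6.3 - 5.33 = 0.97 points, so the output gap is -2.99 × 0.97 = -2.9003%.
Actual GDP = 21984 × (1 - 2.9003/100) = 21984 × 0.970997 ≈ 21346 billion.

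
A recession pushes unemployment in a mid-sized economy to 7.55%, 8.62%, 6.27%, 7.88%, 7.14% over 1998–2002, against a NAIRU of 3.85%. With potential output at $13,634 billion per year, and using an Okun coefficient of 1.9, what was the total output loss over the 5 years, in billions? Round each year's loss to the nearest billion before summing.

$4,717 billion

Year 1998: gap = -1.9 × (7.55 - 3.85) = -7.03%, loss ≈ 13634 × 7.03/100 ≈ 958.
Year 1999: gap = -1.9 × (8.62 - 3.85) = -9.063%, loss ≈ 13634 × 9.063/100 ≈ 1236.
Year 2000: gap = -1.9 × (6.27 - 3.85) = -4.598%, loss ≈ 13634 × 4.598/100 ≈ 627.
Year 2001: gap = -1.9 × (7.88 - 3.85) = -7.657%, loss ≈ 13634 × 7.657/100 ≈ 1044.
Year 2002: gap = -1.9 × (7.14 - 3.85) = -6.251%, loss ≈ 13634 × 6.251/100 ≈ 852.
Total lost output = 958 + 1236 + 627 + 1044 + 852 = 4717 billion.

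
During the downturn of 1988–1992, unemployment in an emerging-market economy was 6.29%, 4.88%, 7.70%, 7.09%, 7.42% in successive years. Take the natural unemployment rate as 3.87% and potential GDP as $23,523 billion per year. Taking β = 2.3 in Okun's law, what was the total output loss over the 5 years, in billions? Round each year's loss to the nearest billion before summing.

Year 1988: gap = -2.3 × (6.29 - 3.87) = -5.566%, loss ≈ 23523 × 5.566/100 ≈ 1309.
Year 1989: gap = -2.3 × (4.88 - 3.87) = -2.323%, loss ≈ 23523 × 2.323/100 ≈ 546.
Year 1990: gap = -2.3 × (7.7 - 3.87) = -8.809%, loss ≈ 23523 × 8.809/100 ≈ 2072.
Year 1991: gap = -2.3 × (7.09 - 3.87) = -7.406%, loss ≈ 23523 × 7.406/100 ≈ 1742.
Year 1992: gap = -2.3 × (7.42 - 3.87) = -8.165%, loss ≈ 23523 × 8.165/100 ≈ 1921.
Total lost output = 1309 + 546 + 2072 + 1742 + 1921 = 7590 billion.

$7,590 billion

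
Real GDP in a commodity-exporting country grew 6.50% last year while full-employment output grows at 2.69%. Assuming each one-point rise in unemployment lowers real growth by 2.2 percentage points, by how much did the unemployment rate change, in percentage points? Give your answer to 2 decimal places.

-1.73 percentage points

Growth-rate Okun's law: g_Y = g_Y* - β × Δu, so Δu = (g_Y* - g_Y)/β.
Δu = (2.69 - 6.5)/2.2 = -3.81/2.2 = -1.73 percentage points.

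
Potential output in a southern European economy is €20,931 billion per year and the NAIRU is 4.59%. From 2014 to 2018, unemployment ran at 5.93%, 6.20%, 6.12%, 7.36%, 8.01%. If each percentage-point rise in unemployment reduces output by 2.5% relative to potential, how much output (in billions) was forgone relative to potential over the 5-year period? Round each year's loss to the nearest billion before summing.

Year 2014: gap = -2.5 × (5.93 - 4.59) = -3.35%, loss ≈ 20931 × 3.35/100 ≈ 701.
Year 2015: gap = -2.5 × (6.2 - 4.59) = -4.025%, loss ≈ 20931 × 4.025/100 ≈ 842.
Year 2016: gap = -2.5 × (6.12 - 4.59) = -3.825%, loss ≈ 20931 × 3.825/100 ≈ 801.
Year 2017: gap = -2.5 × (7.36 - 4.59) = -6.925%, loss ≈ 20931 × 6.925/100 ≈ 1449.
Year 2018: gap = -2.5 × (8.01 - 4.59) = -8.55%, loss ≈ 20931 × 8.55/100 ≈ 1790.
Total lost output = 701 + 842 + 801 + 1449 + 1790 = 5583 billion.

€5,583 billion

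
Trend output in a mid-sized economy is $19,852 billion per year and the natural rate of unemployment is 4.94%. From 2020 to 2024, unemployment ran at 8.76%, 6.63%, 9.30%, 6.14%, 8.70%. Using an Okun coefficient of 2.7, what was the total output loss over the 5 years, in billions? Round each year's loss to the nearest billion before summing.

$7,949 billion

Year 2020: gap = -2.7 × (8.76 - 4.94) = -10.314%, loss ≈ 19852 × 10.314/100 ≈ 2048.
Year 2021: gap = -2.7 × (6.63 - 4.94) = -4.563%, loss ≈ 19852 × 4.563/100 ≈ 906.
Year 2022: gap = -2.7 × (9.3 - 4.94) = -11.772%, loss ≈ 19852 × 11.772/100 ≈ 2337.
Year 2023: gap = -2.7 × (6.14 - 4.94) = -3.24%, loss ≈ 19852 × 3.24/100 ≈ 643.
Year 2024: gap = -2.7 × (8.7 - 4.94) = -10.152%, loss ≈ 19852 × 10.152/100 ≈ 2015.
Total lost output = 2048 + 906 + 2337 + 643 + 2015 = 7949 billion.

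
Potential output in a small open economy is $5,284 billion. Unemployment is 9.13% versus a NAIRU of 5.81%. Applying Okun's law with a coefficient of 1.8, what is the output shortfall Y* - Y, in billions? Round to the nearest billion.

Output gap = -1.8 × (9.13 - 5.81) = -1.8 × 3.32 = -5.976%.
Actual GDP ≈ 5284 × 0.94024 ≈ 4968 billion, so the shortfall is 5284 - 4968 = 316 billion.

$316 billion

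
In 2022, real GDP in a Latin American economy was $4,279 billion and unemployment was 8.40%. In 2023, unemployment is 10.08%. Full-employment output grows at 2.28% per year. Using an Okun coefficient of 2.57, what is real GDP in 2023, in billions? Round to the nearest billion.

Δu = 10.08 - 8.4 = 1.68 points.
Okun's law (growth form): g_Y = g_Y* - β × Δu = 2.28 - 2.57 × (1.68) = 2.28 - 4.3176 = -2.0376%.
Real GDP in the next year = 4279 × (1 - 2.0376/100) = 4279 × 0.979624 ≈ 4192 billion.

$4,192 billion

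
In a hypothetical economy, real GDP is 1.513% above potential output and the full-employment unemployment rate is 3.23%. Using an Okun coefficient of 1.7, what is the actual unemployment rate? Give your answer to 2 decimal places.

2.34%

From Okun's law, u - u* = -(output gap)/β = -(1.513)/1.7 = -0.89 points.
So u = 3.23 - 0.89 = 2.34%.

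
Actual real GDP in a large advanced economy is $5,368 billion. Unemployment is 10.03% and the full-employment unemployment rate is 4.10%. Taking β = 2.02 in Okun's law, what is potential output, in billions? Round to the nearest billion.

Unemployment gap = 10.03 - 4.1 = 5.93 points, so output gap = -2.02 × 5.93 = -11.9786%.
Since Y = Y* × (1 + gap/100), Y* = 5368/0.880214 ≈ 6099 billion.

$6,099 billion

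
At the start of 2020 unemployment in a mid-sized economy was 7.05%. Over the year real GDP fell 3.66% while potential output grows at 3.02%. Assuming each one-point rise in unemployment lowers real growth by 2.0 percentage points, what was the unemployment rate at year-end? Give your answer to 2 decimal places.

Growth-rate Okun's law: g_Y = g_Y* - β × Δu, so Δu = (g_Y* - g_Y)/β.
Δu = (3.02 + 3.66)/2.0 = 6.68/2.0 = 3.34 percentage points.
Year-end unemployment = 7.05 + 3.34 = 10.39%.

10.39%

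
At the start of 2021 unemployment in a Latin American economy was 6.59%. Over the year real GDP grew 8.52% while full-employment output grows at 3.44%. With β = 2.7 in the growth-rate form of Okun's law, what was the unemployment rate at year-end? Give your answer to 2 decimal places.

4.71%

Growth-rate Okun's law: g_Y = g_Y* - β × Δu, so Δu = (g_Y* - g_Y)/β.
Δu = (3.44 - 8.52)/2.7 = -5.08/2.7 = -1.88 percentage points.
Year-end unemployment = 6.59 - 1.88 = 4.71%.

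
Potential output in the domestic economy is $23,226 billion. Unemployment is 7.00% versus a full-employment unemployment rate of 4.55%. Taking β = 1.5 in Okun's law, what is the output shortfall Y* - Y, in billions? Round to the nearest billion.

$854 billion

Output gap = -1.5 × (7 - 4.55) = -1.5 × 2.45 = -3.675%.
Actual GDP ≈ 23226 × 0.96325 ≈ 22372 billion, so the shortfall is 23226 - 22372 = 854 billion.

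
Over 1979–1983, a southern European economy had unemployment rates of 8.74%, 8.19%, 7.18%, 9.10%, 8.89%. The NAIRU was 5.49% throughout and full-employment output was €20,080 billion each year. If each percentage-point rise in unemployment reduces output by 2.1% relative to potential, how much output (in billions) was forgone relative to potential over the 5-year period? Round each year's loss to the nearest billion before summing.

Year 1979: gap = -2.1 × (8.74 - 5.49) = -6.825%, loss ≈ 20080 × 6.825/100 ≈ 1370.
Year 1980: gap = -2.1 × (8.19 - 5.49) = -5.67%, loss ≈ 20080 × 5.67/100 ≈ 1139.
Year 1981: gap = -2.1 × (7.18 - 5.49) = -3.549%, loss ≈ 20080 × 3.549/100 ≈ 713.
Year 1982: gap = -2.1 × (9.1 - 5.49) = -7.581%, loss ≈ 20080 × 7.581/100 ≈ 1522.
Year 1983: gap = -2.1 × (8.89 - 5.49) = -7.14%, loss ≈ 20080 × 7.14/100 ≈ 1434.
Total lost output = 1370 + 1139 + 713 + 1522 + 1434 = 6178 billion.

€6,178 billion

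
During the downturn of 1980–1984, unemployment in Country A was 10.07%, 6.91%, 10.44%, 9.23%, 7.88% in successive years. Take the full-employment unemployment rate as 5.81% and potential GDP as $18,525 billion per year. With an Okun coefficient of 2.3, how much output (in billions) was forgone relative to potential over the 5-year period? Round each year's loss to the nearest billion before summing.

Year 1980: gap = -2.3 × (10.07 - 5.81) = -9.798%, loss ≈ 18525 × 9.798/100 ≈ 1815.
Year 1981: gap = -2.3 × (6.91 - 5.81) = -2.53%, loss ≈ 18525 × 2.53/100 ≈ 469.
Year 1982: gap = -2.3 × (10.44 - 5.81) = -10.649%, loss ≈ 18525 × 10.649/100 ≈ 1973.
Year 1983: gap = -2.3 × (9.23 - 5.81) = -7.866%, loss ≈ 18525 × 7.866/100 ≈ 1457.
Year 1984: gap = -2.3 × (7.88 - 5.81) = -4.761%, loss ≈ 18525 × 4.761/100 ≈ 882.
Total lost output = 1815 + 469 + 1973 + 1457 + 882 = 6596 billion.

$6,596 billion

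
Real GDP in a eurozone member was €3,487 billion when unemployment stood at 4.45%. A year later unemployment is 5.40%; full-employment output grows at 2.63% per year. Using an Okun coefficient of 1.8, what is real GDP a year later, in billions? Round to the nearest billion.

€3,519 billion

Δu = 5.4 - 4.45 = 0.95 points.
Okun's law (growth form): g_Y = g_Y* - β × Δu = 2.63 - 1.8 × (0.95) = 2.63 - 1.71 = 0.92%.
Real GDP in the next year = 3487 × (1 + 0.92/100) = 3487 × 1.0092 ≈ 3519 billion.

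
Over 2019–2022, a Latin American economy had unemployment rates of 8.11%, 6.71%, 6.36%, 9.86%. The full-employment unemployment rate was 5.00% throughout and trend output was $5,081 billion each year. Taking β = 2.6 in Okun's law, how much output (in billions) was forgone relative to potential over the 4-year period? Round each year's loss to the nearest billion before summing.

Year 2019: gap = -2.6 × (8.11 - 5) = -8.086%, loss ≈ 5081 × 8.086/100 ≈ 411.
Year 2020: gap = -2.6 × (6.71 - 5) = -4.446%, loss ≈ 5081 × 4.446/100 ≈ 226.
Year 2021: gap = -2.6 × (6.36 - 5) = -3.536%, loss ≈ 5081 × 3.536/100 ≈ 180.
Year 2022: gap = -2.6 × (9.86 - 5) = -12.636%, loss ≈ 5081 × 12.636/100 ≈ 642.
Total lost output = 411 + 226 + 180 + 642 = 1459 billion.

$1,459 billion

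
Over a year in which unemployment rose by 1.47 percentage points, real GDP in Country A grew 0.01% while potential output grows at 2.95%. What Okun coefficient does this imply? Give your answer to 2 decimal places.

Growth form: g_Y = g_Y* - β × Δu, so β = (g_Y* - g_Y)/Δu.
β = (2.95 - 0.01)/1.47 = 2.94/1.47 = 2.00.

β ≈ 2.00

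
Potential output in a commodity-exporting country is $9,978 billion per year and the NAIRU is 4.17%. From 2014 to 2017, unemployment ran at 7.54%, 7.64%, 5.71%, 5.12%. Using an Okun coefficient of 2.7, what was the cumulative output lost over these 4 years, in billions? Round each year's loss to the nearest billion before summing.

Year 2014: gap = -2.7 × (7.54 - 4.17) = -9.099%, loss ≈ 9978 × 9.099/100 ≈ 908.
Year 2015: gap = -2.7 × (7.64 - 4.17) = -9.369%, loss ≈ 9978 × 9.369/100 ≈ 935.
Year 2016: gap = -2.7 × (5.71 - 4.17) = -4.158%, loss ≈ 9978 × 4.158/100 ≈ 415.
Year 2017: gap = -2.7 × (5.12 - 4.17) = -2.565%, loss ≈ 9978 × 2.565/100 ≈ 256.
Total lost output = 908 + 935 + 415 + 256 = 2514 billion.

$2,514 billion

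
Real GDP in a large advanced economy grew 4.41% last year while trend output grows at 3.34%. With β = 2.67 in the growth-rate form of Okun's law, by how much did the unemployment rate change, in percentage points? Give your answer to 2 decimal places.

Growth-rate Okun's law: g_Y = g_Y* - β × Δu, so Δu = (g_Y* - g_Y)/β.
Δu = (3.34 - 4.41)/2.67 = -1.07/2.67 = -0.40 percentage points.

-0.40 percentage points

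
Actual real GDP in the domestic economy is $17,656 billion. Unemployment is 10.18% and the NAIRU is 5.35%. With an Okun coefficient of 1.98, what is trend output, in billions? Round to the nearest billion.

$19,523 billion

Unemployment gap = 10.18 - 5.35 = 4.83 points, so output gap = -1.98 × 4.83 = -9.5634%.
Since Y = Y* × (1 + gap/100), Y* = 17656/0.904366 ≈ 19523 billion.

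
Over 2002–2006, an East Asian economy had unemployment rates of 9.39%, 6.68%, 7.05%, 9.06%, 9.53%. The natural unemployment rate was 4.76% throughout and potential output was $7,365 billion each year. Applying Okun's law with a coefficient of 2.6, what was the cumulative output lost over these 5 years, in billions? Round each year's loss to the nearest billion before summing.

$3,430 billion

Year 2002: gap = -2.6 × (9.39 - 4.76) = -12.038%, loss ≈ 7365 × 12.038/100 ≈ 887.
Year 2003: gap = -2.6 × (6.68 - 4.76) = -4.992%, loss ≈ 7365 × 4.992/100 ≈ 368.
Year 2004: gap = -2.6 × (7.05 - 4.76) = -5.954%, loss ≈ 7365 × 5.954/100 ≈ 439.
Year 2005: gap = -2.6 × (9.06 - 4.76) = -11.18%, loss ≈ 7365 × 11.18/100 ≈ 823.
Year 2006: gap = -2.6 × (9.53 - 4.76) = -12.402%, loss ≈ 7365 × 12.402/100 ≈ 913.
Total lost output = 887 + 368 + 439 + 823 + 913 = 3430 billion.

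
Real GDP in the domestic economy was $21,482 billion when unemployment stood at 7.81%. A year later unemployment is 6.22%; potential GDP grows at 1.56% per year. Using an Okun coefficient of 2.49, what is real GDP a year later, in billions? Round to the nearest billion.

Δu = 6.22 - 7.81 = -1.59 points.
Okun's law (growth form): g_Y = g_Y* - β × Δu = 1.56 - 2.49 × (-1.59) = 1.56 + 3.9591 = 5.5191%.
Real GDP in the next year = 21482 × (1 + 5.5191/100) = 21482 × 1.055191 ≈ 22668 billion.

$22,668 billion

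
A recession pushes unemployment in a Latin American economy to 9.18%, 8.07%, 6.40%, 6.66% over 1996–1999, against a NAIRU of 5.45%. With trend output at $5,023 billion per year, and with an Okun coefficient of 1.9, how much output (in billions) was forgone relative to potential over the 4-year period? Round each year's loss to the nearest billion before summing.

Year 1996: gap = -1.9 × (9.18 - 5.45) = -7.087%, loss ≈ 5023 × 7.087/100 ≈ 356.
Year 1997: gap = -1.9 × (8.07 - 5.45) = -4.978%, loss ≈ 5023 × 4.978/100 ≈ 250.
Year 1998: gap = -1.9 × (6.4 - 5.45) = -1.805%, loss ≈ 5023 × 1.805/100 ≈ 91.
Year 1999: gap = -1.9 × (6.66 - 5.45) = -2.299%, loss ≈ 5023 × 2.299/100 ≈ 115.
Total lost output = 356 + 250 + 91 + 115 = 812 billion.

$812 billion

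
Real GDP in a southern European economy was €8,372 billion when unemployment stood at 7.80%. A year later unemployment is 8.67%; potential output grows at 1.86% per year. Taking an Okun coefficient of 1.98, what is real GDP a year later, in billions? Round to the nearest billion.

€8,384 billion

Δu = 8.67 - 7.8 = 0.87 points.
Okun's law (growth form): g_Y = g_Y* - β × Δu = 1.86 - 1.98 × (0.87) = 1.86 - 1.7226 = 0.1374%.
Real GDP in the next year = 8372 × (1 + 0.1374/100) = 8372 × 1.001374 ≈ 8384 billion.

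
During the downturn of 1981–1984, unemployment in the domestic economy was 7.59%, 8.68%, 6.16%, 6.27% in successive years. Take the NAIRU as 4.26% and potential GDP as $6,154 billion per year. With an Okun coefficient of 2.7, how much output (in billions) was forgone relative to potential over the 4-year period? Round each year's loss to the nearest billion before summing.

Year 1981: gap = -2.7 × (7.59 - 4.26) = -8.991%, loss ≈ 6154 × 8.991/100 ≈ 553.
Year 1982: gap = -2.7 × (8.68 - 4.26) = -11.934%, loss ≈ 6154 × 11.934/100 ≈ 734.
Year 1983: gap = -2.7 × (6.16 - 4.26) = -5.13%, loss ≈ 6154 × 5.13/100 ≈ 316.
Year 1984: gap = -2.7 × (6.27 - 4.26) = -5.427%, loss ≈ 6154 × 5.427/100 ≈ 334.
Total lost output = 553 + 734 + 316 + 334 = 1937 billion.

$1,937 billion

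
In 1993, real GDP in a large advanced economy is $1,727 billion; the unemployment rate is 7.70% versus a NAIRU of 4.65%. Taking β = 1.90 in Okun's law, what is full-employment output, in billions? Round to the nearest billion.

$1,833 billion

Unemployment gap = 7.7 - 4.65 = 3.05 points, so output gap = -1.9 × 3.05 = -5.795%.
Since Y = Y* × (1 + gap/100), Y* = 1727/0.94205 ≈ 1833 billion.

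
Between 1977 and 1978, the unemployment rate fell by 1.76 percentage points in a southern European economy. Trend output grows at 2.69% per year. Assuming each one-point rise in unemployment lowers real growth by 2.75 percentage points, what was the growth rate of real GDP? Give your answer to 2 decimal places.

Growth-rate Okun's law: g_Y = g_Y* - β × Δu.
g_Y = 2.69 - 2.75 × (-1.76) = 2.69 + 4.84 = 7.53%, i.e. 7.53% to 2 d.p.

7.53%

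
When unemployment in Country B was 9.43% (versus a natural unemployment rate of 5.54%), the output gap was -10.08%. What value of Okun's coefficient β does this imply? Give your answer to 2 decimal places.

Okun's law: output gap = -β × (u - u*).
-10.08 = -β × (9.43 - 5.54) = -β × 3.89, so β = 10.08/3.89 = 2.59.

β ≈ 2.59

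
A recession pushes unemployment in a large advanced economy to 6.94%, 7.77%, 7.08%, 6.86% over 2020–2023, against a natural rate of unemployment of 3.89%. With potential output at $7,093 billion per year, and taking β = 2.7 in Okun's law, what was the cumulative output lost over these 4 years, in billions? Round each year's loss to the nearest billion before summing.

Year 2020: gap = -2.7 × (6.94 - 3.89) = -8.235%, loss ≈ 7093 × 8.235/100 ≈ 584.
Year 2021: gap = -2.7 × (7.77 - 3.89) = -10.476%, loss ≈ 7093 × 10.476/100 ≈ 743.
Year 2022: gap = -2.7 × (7.08 - 3.89) = -8.613%, loss ≈ 7093 × 8.613/100 ≈ 611.
Year 2023: gap = -2.7 × (6.86 - 3.89) = -8.019%, loss ≈ 7093 × 8.019/100 ≈ 569.
Total lost output = 584 + 743 + 611 + 569 = 2507 billion.

$2,507 billion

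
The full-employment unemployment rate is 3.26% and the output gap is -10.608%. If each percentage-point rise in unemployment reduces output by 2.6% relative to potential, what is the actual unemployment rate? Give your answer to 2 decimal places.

7.34%

From Okun's law, u - u* = -(output gap)/β = -(-10.608)/2.6 = 4.08 points.
So u = 3.26 + 4.08 = 7.34%.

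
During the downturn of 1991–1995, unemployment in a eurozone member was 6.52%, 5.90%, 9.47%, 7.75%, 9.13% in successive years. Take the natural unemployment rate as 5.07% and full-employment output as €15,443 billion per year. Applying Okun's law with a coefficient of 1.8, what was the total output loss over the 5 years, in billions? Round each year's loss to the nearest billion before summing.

Year 1991: gap = -1.8 × (6.52 - 5.07) = -2.61%, loss ≈ 15443 × 2.61/100 ≈ 403.
Year 1992: gap = -1.8 × (5.9 - 5.07) = -1.494%, loss ≈ 15443 × 1.494/100 ≈ 231.
Year 1993: gap = -1.8 × (9.47 - 5.07) = -7.92%, loss ≈ 15443 × 7.92/100 ≈ 1223.
Year 1994: gap = -1.8 × (7.75 - 5.07) = -4.824%, loss ≈ 15443 × 4.824/100 ≈ 745.
Year 1995: gap = -1.8 × (9.13 - 5.07) = -7.308%, loss ≈ 15443 × 7.308/100 ≈ 1129.
Total lost output = 403 + 231 + 1223 + 745 + 1129 = 3731 billion.

€3,731 billion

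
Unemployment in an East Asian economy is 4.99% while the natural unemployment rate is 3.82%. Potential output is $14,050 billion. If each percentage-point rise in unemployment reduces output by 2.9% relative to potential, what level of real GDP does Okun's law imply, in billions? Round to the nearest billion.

Unemployment gap = 4.99 - 3.82 = 1.17 points, so the output gap is -2.9 × 1.17 = -3.393%.
Actual GDP = 14050 × (1 - 3.393/100) = 14050 × 0.96607 ≈ 13573 billion.

$13,573 billion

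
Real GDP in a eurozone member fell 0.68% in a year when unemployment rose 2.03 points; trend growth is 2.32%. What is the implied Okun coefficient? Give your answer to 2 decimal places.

Growth form: g_Y = g_Y* - β × Δu, so β = (g_Y* - g_Y)/Δu.
β = (2.32 + 0.68)/2.03 = 3/2.03 = 1.48.

β ≈ 1.48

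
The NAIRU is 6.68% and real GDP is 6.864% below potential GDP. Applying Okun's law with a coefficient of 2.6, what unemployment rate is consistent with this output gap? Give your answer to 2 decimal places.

9.32%

From Okun's law, u - u* = -(output gap)/β = -(-6.864)/2.6 = 2.64 points.
So u = 6.68 + 2.64 = 9.32%.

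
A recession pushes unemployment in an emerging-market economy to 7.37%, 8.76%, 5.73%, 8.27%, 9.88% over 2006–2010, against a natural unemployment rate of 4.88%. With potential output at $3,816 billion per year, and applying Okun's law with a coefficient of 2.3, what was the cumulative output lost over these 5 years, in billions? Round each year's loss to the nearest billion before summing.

Year 2006: gap = -2.3 × (7.37 - 4.88) = -5.727%, loss ≈ 3816 × 5.727/100 ≈ 219.
Year 2007: gap = -2.3 × (8.76 - 4.88) = -8.924%, loss ≈ 3816 × 8.924/100 ≈ 341.
Year 2008: gap = -2.3 × (5.73 - 4.88) = -1.955%, loss ≈ 3816 × 1.955/100 ≈ 75.
Year 2009: gap = -2.3 × (8.27 - 4.88) = -7.797%, loss ≈ 3816 × 7.797/100 ≈ 298.
Year 2010: gap = -2.3 × (9.88 - 4.88) = -11.5%, loss ≈ 3816 × 11.5/100 ≈ 439.
Total lost output = 219 + 341 + 75 + 298 + 439 = 1372 billion.

$1,372 billion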